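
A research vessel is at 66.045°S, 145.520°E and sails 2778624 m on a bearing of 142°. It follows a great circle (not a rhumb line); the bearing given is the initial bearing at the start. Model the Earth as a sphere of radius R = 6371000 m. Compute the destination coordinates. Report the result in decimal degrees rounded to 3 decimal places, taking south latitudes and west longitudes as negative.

δ = 2778624/6371000 = 0.436136 rad (24.9888°).
Start latitude φ₁ = -1.152703 rad; initial bearing θ = 2.478368 rad.
Applying the spherical law of cosines for sides, sin φ₂ = sin φ₁ cos δ + cos φ₁ sin δ cos θ = -0.963477, so φ₂ = -74.467°.
Then Δλ = atan2(0.105598, 0.025903) = 1.330247 rad, from sin θ sin δ cos φ₁ over cos δ − sin φ₁ sin φ₂.
λ₂ = 145.520° + 76.218° = 221.738°, normalized to (−180°, 180°] → -138.262°.

latitude -74.467°, longitude -138.262°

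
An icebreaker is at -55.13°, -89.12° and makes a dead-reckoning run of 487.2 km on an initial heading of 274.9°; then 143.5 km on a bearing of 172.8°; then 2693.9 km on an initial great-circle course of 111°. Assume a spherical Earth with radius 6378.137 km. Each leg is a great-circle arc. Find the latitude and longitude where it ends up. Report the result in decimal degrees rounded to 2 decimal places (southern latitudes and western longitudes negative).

Apply the spherical direct solution leg by leg, carrying full precision between legs.
Leg 1: from (-55.13°, -89.12°), δ = 487.2/6378.137 = 0.076386 rad, θ = 274.9° → φ = -54.52°, λ = -96.65°.
Leg 2: from (-54.52°, -96.65°), δ = 143.5/6378.137 = 0.022499 rad, θ = 172.8° → φ = -55.80°, λ = -96.36°.
Leg 3: from (-55.80°, -96.36°), δ = 2693.9/6378.137 = 0.422365 rad, θ = 111° → φ = -56.82°, λ = -51.99°.

latitude -56.82°, longitude -51.99°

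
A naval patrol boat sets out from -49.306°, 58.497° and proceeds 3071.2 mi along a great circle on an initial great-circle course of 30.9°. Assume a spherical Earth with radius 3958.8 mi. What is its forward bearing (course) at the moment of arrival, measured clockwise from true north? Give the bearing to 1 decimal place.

Angular distance δ = d/R = 3071.2 / 3958.8 = 0.775791 rad.
Converting: φ₁ = -0.860552 rad, θ = 0.539307 rad.
Destination latitude: φ₂ = arcsin( sin φ₁ cos δ + cos φ₁ sin δ cos θ ) = arcsin(-0.149467) = -8.596°.
For the longitude increment, Δλ = atan2( sin θ sin δ cos φ₁, cos δ − sin φ₁ sin φ₂ ) = atan2(0.234481, 0.600541) = 21.328°.
λ₂ = 58.497° + 21.328° = 79.825°.
The forward bearing on arrival equals the back-azimuth from the destination plus 180°.
Back-azimuth from P₂ (-8.6°, 79.8°) to P₁ (-49.3°, 58.5°), with Δλ' = λ₁ − λ₂ = -21.3°: atan2( sin Δλ' cos φ₁ , cos φ₂ sin φ₁ − sin φ₂ cos φ₁ cos Δλ' ) = 199.8°.
Final bearing = (199.8° + 180°) mod 360° = 19.8°.

final bearing 19.8°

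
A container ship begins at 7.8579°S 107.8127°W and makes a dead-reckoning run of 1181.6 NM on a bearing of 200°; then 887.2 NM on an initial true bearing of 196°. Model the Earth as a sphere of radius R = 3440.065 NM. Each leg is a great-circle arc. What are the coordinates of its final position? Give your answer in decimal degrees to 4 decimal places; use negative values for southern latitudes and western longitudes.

latitude -40.3525°, longitude -120.4841°

Apply the spherical direct solution leg by leg, carrying full precision between legs.
Leg 1: from (-7.8579°, -107.8127°), δ = 1181.6/3440.065 = 0.343482 rad, θ = 200° → φ = -26.2454°, λ = -115.1910°.
Leg 2: from (-26.2454°, -115.1910°), δ = 887.2/3440.065 = 0.257902 rad, θ = 196° → φ = -40.3525°, λ = -120.4841°.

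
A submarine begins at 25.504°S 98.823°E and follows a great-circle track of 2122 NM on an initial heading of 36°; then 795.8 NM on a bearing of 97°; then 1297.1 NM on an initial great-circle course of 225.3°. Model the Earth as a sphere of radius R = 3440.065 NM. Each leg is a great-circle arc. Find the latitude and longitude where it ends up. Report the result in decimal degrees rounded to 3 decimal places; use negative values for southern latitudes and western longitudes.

latitude -12.725°, longitude 116.356°

Apply the spherical direct solution leg by leg, carrying full precision between legs.
Leg 1: from (-25.504°, 98.823°), δ = 2122/3440.065 = 0.616849 rad, θ = 36° → φ = 4.081°, λ = 118.753°.
Leg 2: from (4.081°, 118.753°), δ = 795.8/3440.065 = 0.231333 rad, θ = 97° → φ = 2.373°, λ = 131.919°.
Leg 3: from (2.373°, 131.919°), δ = 1297.1/3440.065 = 0.377057 rad, θ = 225.3° → φ = -12.725°, λ = 116.356°.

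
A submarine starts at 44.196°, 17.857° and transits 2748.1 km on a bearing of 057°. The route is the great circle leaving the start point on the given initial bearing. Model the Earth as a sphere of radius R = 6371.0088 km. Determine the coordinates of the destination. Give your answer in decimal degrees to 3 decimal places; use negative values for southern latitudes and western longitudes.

latitude 52.799°, longitude 53.304°

Central angle δ = d/R = 0.431345 rad.
Converting: φ₁ = 0.771366 rad, θ = 0.994838 rad.
sin φ₂ = sin φ₁ cos δ + cos φ₁ sin δ cos θ = (0.697115)(0.908404) + (0.716959)(0.418093)(0.544639) = 0.796521
φ₂ = asin(0.796521) = 0.921519 rad = 52.799°.
Δλ = atan2( sin θ sin δ cos φ₁ , cos δ − sin φ₁ sin φ₂ ) = atan2(0.251396, 0.353138) = 0.618663 rad = 35.447°.
λ₂ = 17.857° + 35.447° = 53.304°.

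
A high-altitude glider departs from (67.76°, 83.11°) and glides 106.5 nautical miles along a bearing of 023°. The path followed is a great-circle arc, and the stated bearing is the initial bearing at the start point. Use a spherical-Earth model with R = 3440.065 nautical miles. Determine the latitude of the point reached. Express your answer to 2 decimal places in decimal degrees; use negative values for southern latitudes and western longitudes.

Central angle δ = d/R = 0.030959 rad.
Converting: φ₁ = 1.182635 rad, θ = 0.401426 rad.
Destination latitude: φ₂ = arcsin( sin φ₁ cos δ + cos φ₁ sin δ cos θ ) = arcsin(0.935947) = 69.38°.
For the longitude increment, Δλ = atan2( sin θ sin δ cos φ₁, cos δ − sin φ₁ sin φ₂ ) = atan2(0.004578, 0.133202) = 1.97°.
λ₂ = λ₁ + Δλ = 85.08°.

latitude 69.38°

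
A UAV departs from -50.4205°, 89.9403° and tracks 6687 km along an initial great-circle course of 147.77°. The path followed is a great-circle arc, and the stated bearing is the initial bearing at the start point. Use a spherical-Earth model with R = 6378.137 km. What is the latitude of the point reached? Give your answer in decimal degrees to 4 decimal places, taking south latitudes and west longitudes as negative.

latitude -58.3911°

The arc subtends δ = 6687/6378.137 = 1.048425 rad at the centre.
With φ₁ = -50.4205° = -0.880004 rad and θ = 147.77° = 2.579073 rad:
sin φ₂ = sin φ₁ cos δ + cos φ₁ sin δ cos θ = (-0.770741)(0.498936) + (0.637148)(0.866639)(-0.845914) = -0.851645
φ₂ = asin(-0.851645) = -1.019117 rad = -58.3911°.
Then Δλ = atan2(0.294487, -0.157462) = 2.061816 rad, from sin θ sin δ cos φ₁ over cos δ − sin φ₁ sin φ₂.
λ₂ = 89.9403° + 118.1334° = 208.0737°, normalized to (−180°, 180°] → -151.9263°.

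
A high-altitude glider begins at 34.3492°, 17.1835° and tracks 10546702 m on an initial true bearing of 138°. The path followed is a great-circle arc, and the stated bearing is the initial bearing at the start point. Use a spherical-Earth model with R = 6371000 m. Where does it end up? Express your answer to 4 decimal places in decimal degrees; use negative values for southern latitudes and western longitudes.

δ = 10546702/6371000 = 1.655423 rad (94.8488°).
With φ₁ = 34.3492° = 0.599507 rad and θ = 138° = 2.408554 rad:
Applying the spherical law of cosines for sides, sin φ₂ = sin φ₁ cos δ + cos φ₁ sin δ cos θ = -0.659048, so φ₂ = -41.2273°.
For the longitude increment, Δλ = atan2( sin θ sin δ cos φ₁, cos δ − sin φ₁ sin φ₂ ) = atan2(0.550467, 0.287332) = 62.4364°.
λ₂ = 17.1835° + 62.4364° = 79.6199°.

latitude -41.2273°, longitude 79.6199°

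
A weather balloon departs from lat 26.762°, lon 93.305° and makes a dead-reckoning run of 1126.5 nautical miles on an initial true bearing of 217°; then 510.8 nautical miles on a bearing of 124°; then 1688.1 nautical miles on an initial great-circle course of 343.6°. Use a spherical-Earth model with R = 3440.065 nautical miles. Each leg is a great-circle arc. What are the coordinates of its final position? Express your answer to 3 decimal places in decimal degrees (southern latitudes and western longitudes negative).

Apply the spherical direct solution leg by leg, carrying full precision between legs.
Leg 1: from (26.762°, 93.305°), δ = 1126.5/3440.065 = 0.327465 rad, θ = 217° → φ = 11.361°, λ = 81.918°.
Leg 2: from (11.361°, 81.918°), δ = 510.8/3440.065 = 0.148486 rad, θ = 124° → φ = 6.530°, λ = 89.009°.
Leg 3: from (6.530°, 89.009°), δ = 1688.1/3440.065 = 0.490717 rad, θ = 343.6° → φ = 33.330°, λ = 79.846°.

latitude 33.330°, longitude 79.846°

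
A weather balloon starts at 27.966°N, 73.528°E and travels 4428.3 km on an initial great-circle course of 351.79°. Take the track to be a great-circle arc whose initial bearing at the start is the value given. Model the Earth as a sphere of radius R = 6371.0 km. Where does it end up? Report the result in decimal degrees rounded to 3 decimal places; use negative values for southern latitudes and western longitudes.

latitude 66.928°, longitude 60.032°

Central angle δ = d/R = 0.695071 rad.
With φ₁ = 27.966° = 0.488099 rad and θ = 351.79° = 6.139894 rad:
Destination latitude: φ₂ = arcsin( sin φ₁ cos δ + cos φ₁ sin δ cos θ ) = arcsin(0.920012) = 66.928°.
Δλ = atan2( sin θ sin δ cos φ₁ , cos δ − sin φ₁ sin φ₂ ) = atan2(-0.080776, 0.336571) = -0.235543 rad = -13.496°.
λ₂ = λ₁ + Δλ = 60.032°.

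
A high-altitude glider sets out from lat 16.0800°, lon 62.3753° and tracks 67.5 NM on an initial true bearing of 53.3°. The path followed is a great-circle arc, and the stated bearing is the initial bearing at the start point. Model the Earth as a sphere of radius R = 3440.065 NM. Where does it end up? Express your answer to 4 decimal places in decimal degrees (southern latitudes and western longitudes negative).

The arc subtends δ = 67.5/3440.065 = 0.019622 rad at the centre.
Start latitude φ₁ = 0.280649 rad; initial bearing θ = 0.930260 rad.
sin φ₂ = sin φ₁ cos δ + cos φ₁ sin δ cos θ = (0.276979)(0.999808) + (0.960876)(0.019620)(0.597625) = 0.288193
φ₂ = asin(0.288193) = 0.292339 rad = 16.7498°.
Then Δλ = atan2(0.015116, 0.919984) = 0.016429 rad, from sin θ sin δ cos φ₁ over cos δ − sin φ₁ sin φ₂.
λ₂ = 62.3753° + 0.9413° = 63.3166°.

latitude 16.7498°, longitude 63.3166°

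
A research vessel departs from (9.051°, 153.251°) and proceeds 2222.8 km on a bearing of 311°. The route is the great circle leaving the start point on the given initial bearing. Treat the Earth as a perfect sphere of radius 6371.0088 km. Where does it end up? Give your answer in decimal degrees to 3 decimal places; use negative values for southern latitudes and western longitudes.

latitude 21.674°, longitude 137.132°

Angular distance δ = d/R = 2222.8 / 6371.0088 = 0.348893 rad.
Converting: φ₁ = 0.157970 rad, θ = 5.427974 rad.
sin φ₂ = sin φ₁ cos δ + cos φ₁ sin δ cos θ = (0.157314)(0.939752) + (0.987549)(0.341858)(0.656059) = 0.369322
φ₂ = asin(0.369322) = 0.378279 rad = 21.674°.
For the longitude increment, Δλ = atan2( sin θ sin δ cos φ₁, cos δ − sin φ₁ sin φ₂ ) = atan2(-0.254791, 0.881652) = -16.119°.
λ₂ = λ₁ + Δλ = 137.132°.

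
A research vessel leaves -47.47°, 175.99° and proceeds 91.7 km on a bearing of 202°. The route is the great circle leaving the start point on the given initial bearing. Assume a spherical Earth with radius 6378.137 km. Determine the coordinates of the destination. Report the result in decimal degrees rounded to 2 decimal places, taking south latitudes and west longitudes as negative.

latitude -48.23°, longitude 175.53°

The arc subtends δ = 91.7/6378.137 = 0.014377 rad at the centre.
Converting: φ₁ = -0.828508 rad, θ = 3.525565 rad.
Applying the spherical law of cosines for sides, sin φ₂ = sin φ₁ cos δ + cos φ₁ sin δ cos θ = -0.745858, so φ₂ = -48.23°.
Δλ = atan2( sin θ sin δ cos φ₁ , cos δ − sin φ₁ sin φ₂ ) = atan2(-0.003641, 0.450256) = -0.008085 rad = -0.46°.
λ₂ = 175.99° + -0.46° = 175.53°.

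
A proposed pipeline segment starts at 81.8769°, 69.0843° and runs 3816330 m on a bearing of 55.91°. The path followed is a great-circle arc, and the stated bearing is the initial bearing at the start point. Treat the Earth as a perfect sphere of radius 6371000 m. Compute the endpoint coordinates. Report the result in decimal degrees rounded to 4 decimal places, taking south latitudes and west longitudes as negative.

Angular distance δ = d/R = 3816330 / 6371000 = 0.599016 rad.
Converting: φ₁ = 1.429021 rad, θ = 0.975814 rad.
Applying the spherical law of cosines for sides, sin φ₂ = sin φ₁ cos δ + cos φ₁ sin δ cos θ = 0.862259, so φ₂ = 59.5712°.
Then Δλ = atan2(0.065979, -0.027717) = 1.968496 rad, from sin θ sin δ cos φ₁ over cos δ − sin φ₁ sin φ₂.
λ₂ = 69.0843° + 112.7865° = 181.8708°, normalized to (−180°, 180°] → -178.1292°.

latitude 59.5712°, longitude -178.1292°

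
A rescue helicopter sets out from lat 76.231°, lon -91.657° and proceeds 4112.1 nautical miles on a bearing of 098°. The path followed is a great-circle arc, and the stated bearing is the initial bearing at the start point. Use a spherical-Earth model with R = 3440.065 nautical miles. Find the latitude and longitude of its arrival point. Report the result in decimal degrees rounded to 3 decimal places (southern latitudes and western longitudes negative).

The arc subtends δ = 4112.1/3440.065 = 1.195355 rad at the centre.
Start latitude φ₁ = 1.330482 rad; initial bearing θ = 1.710423 rad.
Destination latitude: φ₂ = arcsin( sin φ₁ cos δ + cos φ₁ sin δ cos θ ) = arcsin(0.325328) = 18.985°.
Then Δλ = atan2(0.219275, 0.050703) = 1.343559 rad, from sin θ sin δ cos φ₁ over cos δ − sin φ₁ sin φ₂.
λ₂ = λ₁ + Δλ = -14.677°.

latitude 18.985°, longitude -14.677°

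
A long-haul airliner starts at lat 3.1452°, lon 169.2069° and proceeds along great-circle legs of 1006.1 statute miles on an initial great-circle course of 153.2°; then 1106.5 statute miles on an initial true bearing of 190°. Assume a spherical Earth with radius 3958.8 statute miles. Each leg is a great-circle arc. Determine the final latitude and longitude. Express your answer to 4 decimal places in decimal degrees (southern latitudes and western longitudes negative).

latitude -25.5959°, longitude 172.7686°

Apply the spherical direct solution leg by leg, carrying full precision between legs.
Leg 1: from (3.1452°, 169.2069°), δ = 1006.1/3958.8 = 0.254143 rad, θ = 153.2° → φ = -9.8441°, λ = 175.8135°.
Leg 2: from (-9.8441°, 175.8135°), δ = 1106.5/3958.8 = 0.279504 rad, θ = 190° → φ = -25.5959°, λ = 172.7686°.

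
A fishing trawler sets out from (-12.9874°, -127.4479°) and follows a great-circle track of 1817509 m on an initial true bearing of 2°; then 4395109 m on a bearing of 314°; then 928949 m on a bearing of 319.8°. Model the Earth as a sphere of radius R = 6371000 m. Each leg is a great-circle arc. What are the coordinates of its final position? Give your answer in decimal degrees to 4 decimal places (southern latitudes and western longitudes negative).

Apply the spherical direct solution leg by leg, carrying full precision between legs.
Leg 1: from (-12.9874°, -127.4479°), δ = 1817509/6371000 = 0.285278 rad, θ = 2° → φ = 3.3483°, λ = -126.8842°.
Leg 2: from (3.3483°, -126.8842°), δ = 4395109/6371000 = 0.689862 rad, θ = 314° → φ = 29.1040°, λ = -158.4829°.
Leg 3: from (29.1040°, -158.4829°), δ = 928949/6371000 = 0.145809 rad, θ = 319.8° → φ = 35.3239°, λ = -165.0832°.

latitude 35.3239°, longitude -165.0832°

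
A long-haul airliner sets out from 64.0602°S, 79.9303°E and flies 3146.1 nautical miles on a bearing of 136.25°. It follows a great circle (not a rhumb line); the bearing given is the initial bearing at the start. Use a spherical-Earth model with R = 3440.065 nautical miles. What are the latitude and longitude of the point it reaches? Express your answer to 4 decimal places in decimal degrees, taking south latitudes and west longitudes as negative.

δ = 3146.1/3440.065 = 0.914547 rad (52.3997°).
With φ₁ = -64.0602° = -1.118061 rad and θ = 136.25° = 2.378011 rad:
sin φ₂ = sin φ₁ cos δ + cos φ₁ sin δ cos θ = (-0.899254)(0.610150) + (0.437427)(0.792286)(-0.722364) = -0.799027
φ₂ = asin(-0.799027) = -0.925676 rad = -53.0373°.
Then Δλ = atan2(0.239656, -0.108379) = 1.995501 rad, from sin θ sin δ cos φ₁ over cos δ − sin φ₁ sin φ₂.
λ₂ = 79.9303° + 114.3338° = 194.2641°, normalized to (−180°, 180°] → -165.7359°.

latitude -53.0373°, longitude -165.7359°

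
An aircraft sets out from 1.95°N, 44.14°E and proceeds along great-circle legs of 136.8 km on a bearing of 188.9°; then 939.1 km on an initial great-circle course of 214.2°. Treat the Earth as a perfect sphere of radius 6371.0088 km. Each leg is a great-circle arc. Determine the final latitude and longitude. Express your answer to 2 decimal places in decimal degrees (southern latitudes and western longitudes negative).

latitude -6.25°, longitude 39.19°

Apply the spherical direct solution leg by leg, carrying full precision between legs.
Leg 1: from (1.95°, 44.14°), δ = 136.8/6371.0088 = 0.021472 rad, θ = 188.9° → φ = 0.73°, λ = 43.95°.
Leg 2: from (0.73°, 43.95°), δ = 939.1/6371.0088 = 0.147402 rad, θ = 214.2° → φ = -6.25°, λ = 39.19°.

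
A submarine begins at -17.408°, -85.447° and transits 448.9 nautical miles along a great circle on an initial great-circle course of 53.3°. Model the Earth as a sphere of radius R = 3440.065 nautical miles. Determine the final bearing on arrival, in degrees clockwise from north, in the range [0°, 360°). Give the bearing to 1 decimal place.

Central angle δ = d/R = 0.130492 rad.
Start latitude φ₁ = -0.303827 rad; initial bearing θ = 0.930260 rad.
Applying the spherical law of cosines for sides, sin φ₂ = sin φ₁ cos δ + cos φ₁ sin δ cos θ = -0.222428, so φ₂ = -12.852°.
For the longitude increment, Δλ = atan2( sin θ sin δ cos φ₁, cos δ − sin φ₁ sin φ₂ ) = atan2(0.099550, 0.924953) = 6.143°.
Hence λ₂ = -85.447° + 6.143° = -79.304°.
The forward bearing on arrival equals the back-azimuth from the destination plus 180°.
Back-azimuth from P₂ (-12.9°, -79.3°) to P₁ (-17.4°, -85.4°), with Δλ' = λ₁ − λ₂ = -6.1°: atan2( sin Δλ' cos φ₁ , cos φ₂ sin φ₁ − sin φ₂ cos φ₁ cos Δλ' ) = 231.7°.
Final bearing = (231.7° + 180°) mod 360° = 51.7°.

final bearing 51.7°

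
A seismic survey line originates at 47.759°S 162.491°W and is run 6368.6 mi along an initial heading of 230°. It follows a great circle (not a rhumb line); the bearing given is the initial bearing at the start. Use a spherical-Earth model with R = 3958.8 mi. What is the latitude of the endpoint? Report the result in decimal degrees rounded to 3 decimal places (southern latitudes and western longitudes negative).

latitude -23.812°

The arc subtends δ = 6368.6/3958.8 = 1.608720 rad at the centre.
Converting: φ₁ = -0.833552 rad, θ = 4.014257 rad.
Applying the spherical law of cosines for sides, sin φ₂ = sin φ₁ cos δ + cos φ₁ sin δ cos θ = -0.403735, so φ₂ = -23.812°.
For the longitude increment, Δλ = atan2( sin θ sin δ cos φ₁, cos δ − sin φ₁ sin φ₂ ) = atan2(-0.514604, -0.336809) = -123.205°.
λ₂ = -162.491° + -123.205° = -285.696°, normalized to (−180°, 180°] → 74.304°.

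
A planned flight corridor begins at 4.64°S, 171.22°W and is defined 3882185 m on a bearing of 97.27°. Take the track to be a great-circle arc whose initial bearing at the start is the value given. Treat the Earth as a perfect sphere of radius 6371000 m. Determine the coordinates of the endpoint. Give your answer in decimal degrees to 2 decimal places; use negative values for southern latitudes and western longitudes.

latitude -7.96°, longitude -136.24°

Angular distance δ = d/R = 3882185 / 6371000 = 0.609353 rad.
With φ₁ = -4.64° = -0.080983 rad and θ = 97.27° = 1.697682 rad:
sin φ₂ = sin φ₁ cos δ + cos φ₁ sin δ cos θ = (-0.080895)(0.820019) + (0.996723)(0.572337)(-0.126545) = -0.138524
φ₂ = asin(-0.138524) = -0.138971 rad = -7.96°.
Δλ = atan2( sin θ sin δ cos φ₁ , cos δ − sin φ₁ sin φ₂ ) = atan2(0.565875, 0.808813) = 0.610482 rad = 34.98°.
λ₂ = -171.22° + 34.98° = -136.24°.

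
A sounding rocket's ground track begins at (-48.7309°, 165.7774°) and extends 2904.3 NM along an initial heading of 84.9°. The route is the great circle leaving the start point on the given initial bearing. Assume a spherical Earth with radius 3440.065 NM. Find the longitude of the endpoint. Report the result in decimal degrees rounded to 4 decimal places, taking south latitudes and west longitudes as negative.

Angular distance δ = d/R = 2904.3 / 3440.065 = 0.844257 rad.
Start latitude φ₁ = -0.850515 rad; initial bearing θ = 1.481785 rad.
sin φ₂ = sin φ₁ cos δ + cos φ₁ sin δ cos θ = (-0.751620)(0.664287) + (0.659596)(0.747478)(0.088894) = -0.455463
φ₂ = asin(-0.455463) = -0.472892 rad = -27.0947°.
For the longitude increment, Δλ = atan2( sin θ sin δ cos φ₁, cos δ − sin φ₁ sin φ₂ ) = atan2(0.491082, 0.321951) = 56.7513°.
λ₂ = 165.7774° + 56.7513° = 222.5287°, normalized to (−180°, 180°] → -137.4713°.

longitude -137.4713°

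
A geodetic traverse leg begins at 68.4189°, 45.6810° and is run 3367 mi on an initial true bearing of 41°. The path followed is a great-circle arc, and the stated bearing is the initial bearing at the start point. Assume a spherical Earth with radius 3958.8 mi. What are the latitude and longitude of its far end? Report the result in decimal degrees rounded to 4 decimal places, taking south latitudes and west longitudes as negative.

Angular distance δ = d/R = 3367 / 3958.8 = 0.850510 rad.
Start latitude φ₁ = 1.194135 rad; initial bearing θ = 0.715585 rad.
Applying the spherical law of cosines for sides, sin φ₂ = sin φ₁ cos δ + cos φ₁ sin δ cos θ = 0.822006, so φ₂ = 55.2861°.
Then Δλ = atan2(0.181373, -0.104782) = 2.094669 rad, from sin θ sin δ cos φ₁ over cos δ − sin φ₁ sin φ₂.
Hence λ₂ = 45.6810° + 120.0157° = 165.6967°.

latitude 55.2861°, longitude 165.6967°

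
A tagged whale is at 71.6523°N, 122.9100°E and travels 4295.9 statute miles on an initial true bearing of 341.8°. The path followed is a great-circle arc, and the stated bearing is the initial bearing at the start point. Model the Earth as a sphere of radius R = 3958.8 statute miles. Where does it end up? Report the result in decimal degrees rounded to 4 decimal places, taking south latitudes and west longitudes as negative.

latitude 45.0325°, longitude -34.0822°

δ = 4295.9/3958.8 = 1.085152 rad (62.1746°).
With φ₁ = 71.6523° = 1.250569 rad and θ = 341.8° = 5.965535 rad:
sin φ₂ = sin φ₁ cos δ + cos φ₁ sin δ cos θ = (0.949164)(0.466778) + (0.314783)(0.884374)(0.949972) = 0.707508
φ₂ = asin(0.707508) = 0.785965 rad = 45.0325°.
Then Δλ = atan2(-0.086950, -0.204762) = -2.740030 rad, from sin θ sin δ cos φ₁ over cos δ − sin φ₁ sin φ₂.
λ₂ = 122.9100° + -156.9922° = -34.0822°.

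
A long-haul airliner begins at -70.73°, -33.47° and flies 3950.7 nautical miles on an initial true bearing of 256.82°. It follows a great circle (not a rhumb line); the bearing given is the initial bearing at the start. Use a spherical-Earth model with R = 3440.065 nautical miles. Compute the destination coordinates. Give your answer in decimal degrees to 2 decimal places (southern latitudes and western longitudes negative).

latitude -27.10°, longitude -127.40°

Angular distance δ = d/R = 3950.7 / 3440.065 = 1.148438 rad.
Start latitude φ₁ = -1.234471 rad; initial bearing θ = 4.482355 rad.
Destination latitude: φ₂ = arcsin( sin φ₁ cos δ + cos φ₁ sin δ cos θ ) = arcsin(-0.455583) = -27.10°.
Δλ = atan2( sin θ sin δ cos φ₁ , cos δ − sin φ₁ sin φ₂ ) = atan2(-0.293090, -0.020145) = -1.639423 rad = -93.93°.
λ₂ = λ₁ + Δλ = -127.40°.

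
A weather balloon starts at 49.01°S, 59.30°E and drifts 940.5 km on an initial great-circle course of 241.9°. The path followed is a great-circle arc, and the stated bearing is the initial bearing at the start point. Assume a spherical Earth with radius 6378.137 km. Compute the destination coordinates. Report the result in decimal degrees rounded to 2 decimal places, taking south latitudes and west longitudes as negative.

latitude -52.38°, longitude 47.04°

The arc subtends δ = 940.5/6378.137 = 0.147457 rad at the centre.
With φ₁ = -49.01° = -0.855386 rad and θ = 241.9° = 4.221951 rad:
Applying the spherical law of cosines for sides, sin φ₂ = sin φ₁ cos δ + cos φ₁ sin δ cos θ = -0.792024, so φ₂ = -52.38°.
Then Δλ = atan2(-0.085011, 0.391309) = -0.213924 rad, from sin θ sin δ cos φ₁ over cos δ − sin φ₁ sin φ₂.
Hence λ₂ = 59.30° + -12.26° = 47.04°.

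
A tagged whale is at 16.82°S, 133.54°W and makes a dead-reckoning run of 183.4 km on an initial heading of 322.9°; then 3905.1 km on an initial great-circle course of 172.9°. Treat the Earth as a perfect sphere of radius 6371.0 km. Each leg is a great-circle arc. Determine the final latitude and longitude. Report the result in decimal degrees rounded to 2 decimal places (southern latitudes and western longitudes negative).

latitude -50.24°, longitude -128.19°

Apply the spherical direct solution leg by leg, carrying full precision between legs.
Leg 1: from (-16.82°, -133.54°), δ = 183.4/6371 = 0.028787 rad, θ = 322.9° → φ = -15.50°, λ = -134.57°.
Leg 2: from (-15.50°, -134.57°), δ = 3905.1/6371 = 0.612949 rad, θ = 172.9° → φ = -50.24°, λ = -128.19°.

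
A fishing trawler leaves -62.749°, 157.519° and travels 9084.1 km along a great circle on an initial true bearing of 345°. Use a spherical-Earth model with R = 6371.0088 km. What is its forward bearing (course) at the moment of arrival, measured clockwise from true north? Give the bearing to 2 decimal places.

The arc subtends δ = 9084.1/6371.0088 = 1.425850 rad at the centre.
With φ₁ = -62.749° = -1.095177 rad and θ = 345° = 6.021386 rad:
sin φ₂ = sin φ₁ cos δ + cos φ₁ sin δ cos θ = (-0.889009)(0.144440) + (0.457889)(0.989514)(0.965926) = 0.309241
φ₂ = asin(0.309241) = 0.314395 rad = 18.013°.
Δλ = atan2( sin θ sin δ cos φ₁ , cos δ − sin φ₁ sin φ₂ ) = atan2(-0.117268, 0.419358) = -0.272672 rad = -15.623°.
λ₂ = λ₁ + Δλ = 141.896°.
The forward bearing on arrival equals the back-azimuth from the destination plus 180°.
Back-azimuth from P₂ (18.01°, 141.90°) to P₁ (-62.75°, 157.52°), with Δλ' = λ₁ − λ₂ = 15.62°: atan2( sin Δλ' cos φ₁ , cos φ₂ sin φ₁ − sin φ₂ cos φ₁ cos Δλ' ) = 172.84°.
Final bearing = (172.84° + 180°) mod 360° = 352.84°.

final bearing 352.84°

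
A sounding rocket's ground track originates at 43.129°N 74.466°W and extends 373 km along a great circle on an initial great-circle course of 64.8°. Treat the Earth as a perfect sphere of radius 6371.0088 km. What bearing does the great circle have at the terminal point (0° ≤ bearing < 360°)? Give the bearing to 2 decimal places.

final bearing 67.75°

The arc subtends δ = 373/6371.0088 = 0.058546 rad at the centre.
Converting: φ₁ = 0.752743 rad, θ = 1.130973 rad.
Destination latitude: φ₂ = arcsin( sin φ₁ cos δ + cos φ₁ sin δ cos θ ) = arcsin(0.700654) = 44.480°.
For the longitude increment, Δλ = atan2( sin θ sin δ cos φ₁, cos δ − sin φ₁ sin φ₂ ) = atan2(0.038640, 0.519289) = 4.255°.
λ₂ = λ₁ + Δλ = -70.211°.
The forward bearing on arrival equals the back-azimuth from the destination plus 180°.
Back-azimuth from P₂ (44.48°, -70.21°) to P₁ (43.13°, -74.47°), with Δλ' = λ₁ − λ₂ = -4.26°: atan2( sin Δλ' cos φ₁ , cos φ₂ sin φ₁ − sin φ₂ cos φ₁ cos Δλ' ) = 247.75°.
Final bearing = (247.75° + 180°) mod 360° = 67.75°.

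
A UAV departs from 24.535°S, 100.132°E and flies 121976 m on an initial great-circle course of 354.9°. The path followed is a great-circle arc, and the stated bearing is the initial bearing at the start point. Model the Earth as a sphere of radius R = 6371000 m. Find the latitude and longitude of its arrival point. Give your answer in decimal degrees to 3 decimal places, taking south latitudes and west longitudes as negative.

Central angle δ = d/R = 0.019146 rad.
Converting: φ₁ = -0.428217 rad, θ = 6.194174 rad.
sin φ₂ = sin φ₁ cos δ + cos φ₁ sin δ cos θ = (-0.415249)(0.999817) + (0.909708)(0.019144)(0.996041) = -0.397826
φ₂ = asin(-0.397826) = -0.409146 rad = -23.442°.
Then Δλ = atan2(-0.001548, 0.834620) = -0.001855 rad, from sin θ sin δ cos φ₁ over cos δ − sin φ₁ sin φ₂.
λ₂ = λ₁ + Δλ = 100.026°.

latitude -23.442°, longitude 100.026°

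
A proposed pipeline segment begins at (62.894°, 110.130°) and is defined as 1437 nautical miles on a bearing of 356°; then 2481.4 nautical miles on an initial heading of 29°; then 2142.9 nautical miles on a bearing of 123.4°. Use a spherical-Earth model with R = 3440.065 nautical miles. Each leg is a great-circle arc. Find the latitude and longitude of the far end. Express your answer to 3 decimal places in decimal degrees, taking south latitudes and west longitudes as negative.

latitude 26.077°, longitude -94.928°

Apply the spherical direct solution leg by leg, carrying full precision between legs.
Leg 1: from (62.894°, 110.130°), δ = 1437/3440.065 = 0.417725 rad, θ = 356° → φ = 86.392°, λ = 83.409°.
Leg 2: from (86.392°, 83.409°), δ = 2481.4/3440.065 = 0.721324 rad, θ = 29° → φ = 51.794°, λ = -127.765°.
Leg 3: from (51.794°, -127.765°), δ = 2142.9/3440.065 = 0.622924 rad, θ = 123.4° → φ = 26.077°, λ = -94.928°.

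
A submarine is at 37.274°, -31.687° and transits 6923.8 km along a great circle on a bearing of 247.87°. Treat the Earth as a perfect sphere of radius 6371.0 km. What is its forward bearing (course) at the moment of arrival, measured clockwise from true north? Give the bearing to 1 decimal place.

δ = 6923.8/6371 = 1.086768 rad (62.2672°).
Converting: φ₁ = 0.650554 rad, θ = 4.326148 rad.
Destination latitude: φ₂ = arcsin( sin φ₁ cos δ + cos φ₁ sin δ cos θ ) = arcsin(0.016497) = 0.945°.
Then Δλ = atan2(-0.652451, 0.455358) = -0.961469 rad, from sin θ sin δ cos φ₁ over cos δ − sin φ₁ sin φ₂.
Hence λ₂ = -31.687° + -55.088° = -86.775°.
The forward bearing on arrival equals the back-azimuth from the destination plus 180°.
Back-azimuth from P₂ (0.9°, -86.8°) to P₁ (37.3°, -31.7°), with Δλ' = λ₁ − λ₂ = 55.1°: atan2( sin Δλ' cos φ₁ , cos φ₂ sin φ₁ − sin φ₂ cos φ₁ cos Δλ' ) = 47.5°.
Final bearing = (47.5° + 180°) mod 360° = 227.5°.

final bearing 227.5°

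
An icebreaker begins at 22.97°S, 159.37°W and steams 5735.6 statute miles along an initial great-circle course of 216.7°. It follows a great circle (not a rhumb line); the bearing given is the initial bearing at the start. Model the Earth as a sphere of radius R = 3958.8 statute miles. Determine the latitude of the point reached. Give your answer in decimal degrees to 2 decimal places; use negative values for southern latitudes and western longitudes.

latitude -51.28°

δ = 5735.6/3958.8 = 1.448823 rad (83.0114°).
Start latitude φ₁ = -0.400902 rad; initial bearing θ = 3.782128 rad.
sin φ₂ = sin φ₁ cos δ + cos φ₁ sin δ cos θ = (-0.390249)(0.121671) + (0.920709)(0.992570)(-0.801776) = -0.780200
φ₂ = asin(-0.780200) = -0.894985 rad = -51.28°.
For the longitude increment, Δλ = atan2( sin θ sin δ cos φ₁, cos δ − sin φ₁ sin φ₂ ) = atan2(-0.546151, -0.182801) = -108.51°.
λ₂ = -159.37° + -108.51° = -267.88°, normalized to (−180°, 180°] → 92.12°.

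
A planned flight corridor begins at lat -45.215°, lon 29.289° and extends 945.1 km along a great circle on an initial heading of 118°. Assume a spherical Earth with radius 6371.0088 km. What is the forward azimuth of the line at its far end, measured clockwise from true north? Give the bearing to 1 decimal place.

final bearing 109.7°

Central angle δ = d/R = 0.148344 rad.
Start latitude φ₁ = -0.789151 rad; initial bearing θ = 2.059489 rad.
Applying the spherical law of cosines for sides, sin φ₂ = sin φ₁ cos δ + cos φ₁ sin δ cos θ = -0.750840, so φ₂ = -48.663°.
For the longitude increment, Δλ = atan2( sin θ sin δ cos φ₁, cos δ − sin φ₁ sin φ₂ ) = atan2(0.091931, 0.456104) = 11.396°.
λ₂ = λ₁ + Δλ = 40.685°.
The forward bearing on arrival equals the back-azimuth from the destination plus 180°.
Back-azimuth from P₂ (-48.7°, 40.7°) to P₁ (-45.2°, 29.3°), with Δλ' = λ₁ − λ₂ = -11.4°: atan2( sin Δλ' cos φ₁ , cos φ₂ sin φ₁ − sin φ₂ cos φ₁ cos Δλ' ) = 289.7°.
Final bearing = (289.7° + 180°) mod 360° = 109.7°.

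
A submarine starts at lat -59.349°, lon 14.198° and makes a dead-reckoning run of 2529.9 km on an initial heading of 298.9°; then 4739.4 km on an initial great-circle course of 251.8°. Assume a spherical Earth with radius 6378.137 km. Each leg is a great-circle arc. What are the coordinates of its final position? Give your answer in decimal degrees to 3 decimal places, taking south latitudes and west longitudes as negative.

latitude -41.720°, longitude -73.436°

Apply the spherical direct solution leg by leg, carrying full precision between legs.
Leg 1: from (-59.349°, 14.198°), δ = 2529.9/6378.137 = 0.396652 rad, θ = 298.9° → φ = -44.292°, λ = -13.999°.
Leg 2: from (-44.292°, -13.999°), δ = 4739.4/6378.137 = 0.743070 rad, θ = 251.8° → φ = -41.720°, λ = -73.436°.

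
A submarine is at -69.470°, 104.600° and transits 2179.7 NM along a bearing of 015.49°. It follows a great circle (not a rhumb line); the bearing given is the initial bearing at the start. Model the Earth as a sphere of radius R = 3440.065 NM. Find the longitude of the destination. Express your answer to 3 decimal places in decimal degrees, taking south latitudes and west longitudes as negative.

longitude 115.554°

δ = 2179.7/3440.065 = 0.633622 rad (36.3039°).
Start latitude φ₁ = -1.212480 rad; initial bearing θ = 0.270352 rad.
Applying the spherical law of cosines for sides, sin φ₂ = sin φ₁ cos δ + cos φ₁ sin δ cos θ = -0.554611, so φ₂ = -33.684°.
For the longitude increment, Δλ = atan2( sin θ sin δ cos φ₁, cos δ − sin φ₁ sin φ₂ ) = atan2(0.055454, 0.286502) = 10.954°.
λ₂ = λ₁ + Δλ = 115.554°.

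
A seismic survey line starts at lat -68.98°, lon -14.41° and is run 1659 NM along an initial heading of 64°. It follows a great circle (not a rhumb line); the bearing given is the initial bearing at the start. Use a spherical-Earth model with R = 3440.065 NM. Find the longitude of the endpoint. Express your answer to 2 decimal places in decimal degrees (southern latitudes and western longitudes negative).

longitude 24.99°

Angular distance δ = d/R = 1659 / 3440.065 = 0.482258 rad.
Converting: φ₁ = -1.203928 rad, θ = 1.117011 rad.
Applying the spherical law of cosines for sides, sin φ₂ = sin φ₁ cos δ + cos φ₁ sin δ cos θ = -0.754069, so φ₂ = -48.94°.
For the longitude increment, Δλ = atan2( sin θ sin δ cos φ₁, cos δ − sin φ₁ sin φ₂ ) = atan2(0.149519, 0.182060) = 39.40°.
λ₂ = -14.41° + 39.40° = 24.99°.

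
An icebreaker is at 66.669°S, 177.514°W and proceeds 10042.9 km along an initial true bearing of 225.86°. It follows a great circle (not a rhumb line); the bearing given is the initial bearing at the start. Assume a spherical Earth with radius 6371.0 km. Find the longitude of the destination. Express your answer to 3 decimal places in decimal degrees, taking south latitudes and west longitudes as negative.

Angular distance δ = d/R = 10042.9 / 6371 = 1.576346 rad.
With φ₁ = -66.669° = -1.163594 rad and θ = 225.86° = 3.942001 rad:
Destination latitude: φ₂ = arcsin( sin φ₁ cos δ + cos φ₁ sin δ cos θ ) = arcsin(-0.270709) = -15.706°.
For the longitude increment, Δλ = atan2( sin θ sin δ cos φ₁, cos δ − sin φ₁ sin φ₂ ) = atan2(-0.284212, -0.254124) = -131.801°.
λ₂ = -177.514° + -131.801° = -309.315°, normalized to (−180°, 180°] → 50.685°.

longitude 50.685°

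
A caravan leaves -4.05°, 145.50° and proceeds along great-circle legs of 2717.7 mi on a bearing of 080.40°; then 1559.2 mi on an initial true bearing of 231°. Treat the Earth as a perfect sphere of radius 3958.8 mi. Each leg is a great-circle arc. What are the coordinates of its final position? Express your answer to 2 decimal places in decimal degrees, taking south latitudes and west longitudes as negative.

latitude -11.20°, longitude 166.54°

Apply the spherical direct solution leg by leg, carrying full precision between legs.
Leg 1: from (-4.05°, 145.50°), δ = 2717.7/3958.8 = 0.686496 rad, θ = 80.4° → φ = 2.91°, λ = -175.76°.
Leg 2: from (2.91°, -175.76°), δ = 1559.2/3958.8 = 0.393857 rad, θ = 231° → φ = -11.20°, λ = 166.54°.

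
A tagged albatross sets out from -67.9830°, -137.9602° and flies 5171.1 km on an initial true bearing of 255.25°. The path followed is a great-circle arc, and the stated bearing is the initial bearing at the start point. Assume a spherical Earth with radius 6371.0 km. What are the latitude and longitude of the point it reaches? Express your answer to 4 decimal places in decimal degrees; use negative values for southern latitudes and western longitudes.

latitude -45.0187°, longitude 139.0933°

The arc subtends δ = 5171.1/6371 = 0.811662 rad at the centre.
With φ₁ = -67.9830° = -1.186527 rad and θ = 255.25° = 4.454953 rad:
sin φ₂ = sin φ₁ cos δ + cos φ₁ sin δ cos θ = (-0.927073)(0.688294) + (0.374882)(0.725432)(-0.254602) = -0.707337
φ₂ = asin(-0.707337) = -0.785724 rad = -45.0187°.
Δλ = atan2( sin θ sin δ cos φ₁ , cos δ − sin φ₁ sin φ₂ ) = atan2(-0.262989, 0.032540) = -1.447690 rad = -82.9465°.
λ₂ = -137.9602° + -82.9465° = -220.9067°, normalized to (−180°, 180°] → 139.0933°.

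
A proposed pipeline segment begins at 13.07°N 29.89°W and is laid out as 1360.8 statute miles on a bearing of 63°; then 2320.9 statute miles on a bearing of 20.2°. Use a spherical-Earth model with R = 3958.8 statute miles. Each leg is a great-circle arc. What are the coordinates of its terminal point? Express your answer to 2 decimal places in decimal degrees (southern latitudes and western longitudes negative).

Apply the spherical direct solution leg by leg, carrying full precision between legs.
Leg 1: from (13.07°, -29.89°), δ = 1360.8/3958.8 = 0.343741 rad, θ = 63° → φ = 21.22°, λ = -11.10°.
Leg 2: from (21.22°, -11.10°), δ = 2320.9/3958.8 = 0.586264 rad, θ = 20.2° → φ = 51.77°, λ = 6.88°.

latitude 51.77°, longitude 6.88°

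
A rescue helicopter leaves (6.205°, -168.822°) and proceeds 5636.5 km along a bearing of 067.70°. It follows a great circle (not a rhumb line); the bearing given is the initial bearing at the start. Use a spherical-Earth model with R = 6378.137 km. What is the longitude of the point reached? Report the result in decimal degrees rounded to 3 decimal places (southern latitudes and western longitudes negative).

longitude -118.759°

Angular distance δ = d/R = 5636.5 / 6378.137 = 0.883722 rad.
With φ₁ = 6.205° = 0.108298 rad and θ = 67.7° = 1.181588 rad:
Applying the spherical law of cosines for sides, sin φ₂ = sin φ₁ cos δ + cos φ₁ sin δ cos θ = 0.360197, so φ₂ = 21.112°.
Δλ = atan2( sin θ sin δ cos φ₁ , cos δ − sin φ₁ sin φ₂ ) = atan2(0.711094, 0.595346) = 0.873766 rad = 50.063°.
Hence λ₂ = -168.822° + 50.063° = -118.759°.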